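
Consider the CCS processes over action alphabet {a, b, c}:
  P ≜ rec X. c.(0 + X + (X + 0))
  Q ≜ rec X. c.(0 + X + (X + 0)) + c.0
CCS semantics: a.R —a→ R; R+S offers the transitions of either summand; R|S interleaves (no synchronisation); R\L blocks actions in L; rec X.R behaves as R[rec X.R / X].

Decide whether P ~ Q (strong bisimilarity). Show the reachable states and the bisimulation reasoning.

not bisimilar

LTS(P): 2 reachable states
  u0 = rec X. c.(0 + X + (X + 0)) | ··c··> u1
  u1 = 0 + (rec X. c.(0 + X + (X + 0))) + ((rec X. c.(0 + X + (X + 0))) + 0) | ··c··> u1
LTS(Q): 3 reachable states
  v0 = rec X. c.(0 + X + (X + 0)) + c.0 | ··c··> v1, ··c··> v2
  v1 = 0 | ∅
  v2 = 0 + (rec X. c.(0 + X + (X + 0)) + c.0) + ((rec X. c.(0 + X + (X + 0)) + c.0) + 0) | ··c··> v1, ··c··> v2
Partition-refinement fixed point:
  B0 = {u0, u1}
  B1 = {v0, v2}
  B2 = {v1}
u0 ∈ B0, v0 ∈ B1 → different blocks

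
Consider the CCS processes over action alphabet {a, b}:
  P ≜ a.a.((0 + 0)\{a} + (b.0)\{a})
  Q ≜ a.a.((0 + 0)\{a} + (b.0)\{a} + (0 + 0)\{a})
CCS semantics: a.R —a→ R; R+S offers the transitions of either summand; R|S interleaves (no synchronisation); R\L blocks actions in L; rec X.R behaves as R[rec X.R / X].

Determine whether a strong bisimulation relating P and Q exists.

LTS(P): 4 reachable states
  m0 = a.a.((0 + 0)\{a} + (b.0)\{a}) ⊢ ··a··> m1
  m1 = a.((0 + 0)\{a} + (b.0)\{a}) ⊢ ··a··> m2
  m2 = (0 + 0)\{a} + (b.0)\{a} ⊢ ··b··> m3
  m3 = 0\{a} ⊢ deadlocked
LTS(Q): 4 reachable states
  n0 = a.a.((0 + 0)\{a} + (b.0)\{a} + (0 + 0)\{a}) ⊢ ··a··> n1
  n1 = a.((0 + 0)\{a} + (b.0)\{a} + (0 + 0)\{a}) ⊢ ··a··> n2
  n2 = (0 + 0)\{a} + (b.0)\{a} + (0 + 0)\{a} ⊢ ··b··> n3
  n3 = 0\{a} ⊢ deadlocked
Coarsest stable partition (strong bisimilarity classes):
  B0 = {m0, n0}
  B1 = {m1, n1}
  B2 = {m2, n2}
  B3 = {m3, n3}
m0 ∈ B0, n0 ∈ B0 → same block

bisimilar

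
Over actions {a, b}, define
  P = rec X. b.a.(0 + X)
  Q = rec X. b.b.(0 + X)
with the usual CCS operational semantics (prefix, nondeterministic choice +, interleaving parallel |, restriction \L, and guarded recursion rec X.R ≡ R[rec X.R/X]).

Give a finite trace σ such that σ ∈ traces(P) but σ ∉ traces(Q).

LTS(P): 3 reachable states
  p0 = rec X. b.a.(0 + X) :: —b→ p1
  p1 = a.(0 + (rec X. b.a.(0 + X))) :: —a→ p2
  p2 = 0 + (rec X. b.a.(0 + X)) :: —b→ p1
LTS(Q): 3 reachable states
  q0 = rec X. b.b.(0 + X) :: —b→ q1
  q1 = b.(0 + (rec X. b.b.(0 + X))) :: —b→ q2
  q2 = 0 + (rec X. b.b.(0 + X)) :: —b→ q1
Trace ⟨ba⟩ through P, begin at {p0}:
  after b @ step 1: {p1}
  after a @ step 2: {p2}
  P completes σ.
Trace ⟨ba⟩ through Q, begin at {q0}:
  after b @ step 1: {q1}
  after a @ step 2: ∅  — Q cannot continue

ba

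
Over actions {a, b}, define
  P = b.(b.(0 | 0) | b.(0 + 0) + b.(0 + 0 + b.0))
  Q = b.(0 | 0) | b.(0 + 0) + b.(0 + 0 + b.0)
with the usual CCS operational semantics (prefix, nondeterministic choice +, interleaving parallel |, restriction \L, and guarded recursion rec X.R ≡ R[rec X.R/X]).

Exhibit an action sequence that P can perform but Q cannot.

LTS(P): 7 reachable states
  p0 = b.(b.(0 | 0) | b.(0 + 0) + b.(0 + 0 + b.0)) → --b--▸ p1
  p1 = b.(0 | 0) | b.(0 + 0) + b.(0 + 0 + b.0) → --b--▸ p2, --b--▸ p3, --b--▸ p4
  p2 = 0 + 0 + b.0 → --b--▸ p5
  p3 = 0 | 0 | b.(0 + 0) → --b--▸ p6
  p4 = b.(0 | 0) | (0 + 0) → --b--▸ p6
  p5 = 0 → ·
  p6 = 0 | 0 | (0 + 0) → ·
LTS(Q): 6 reachable states
  q0 = b.(0 | 0) | b.(0 + 0) + b.(0 + 0 + b.0) → --b--▸ q1, --b--▸ q2, --b--▸ q3
  q1 = 0 + 0 + b.0 → --b--▸ q4
  q2 = 0 | 0 | b.(0 + 0) → --b--▸ q5
  q3 = b.(0 | 0) | (0 + 0) → --b--▸ q5
  q4 = 0 → ·
  q5 = 0 | 0 | (0 + 0) → ·
Trace ⟨bbb⟩ through P, begin at {p0}:
  step 1 (b): {p1}
  step 2 (b): {p2, p3, p4}
  step 3 (b): {p5, p6}
  ✓ P
Trace ⟨bbb⟩ through Q, begin at {q0}:
  step 1 (b): {q1, q2, q3}
  step 2 (b): {q4, q5}
  step 3 (b): ∅ (Q stuck)

bbb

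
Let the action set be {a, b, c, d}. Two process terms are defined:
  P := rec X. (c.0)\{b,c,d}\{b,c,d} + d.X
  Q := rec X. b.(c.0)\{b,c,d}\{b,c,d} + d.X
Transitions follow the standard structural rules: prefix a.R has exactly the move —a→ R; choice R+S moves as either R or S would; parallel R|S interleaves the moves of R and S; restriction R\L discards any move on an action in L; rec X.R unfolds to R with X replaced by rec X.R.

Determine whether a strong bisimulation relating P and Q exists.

not bisimilar

Reachable graph of P (1 states):
  s0 = rec X. (c.0)\{b,c,d}\{b,c,d} + d.X has moves =d=> s0
Reachable graph of Q (2 states):
  t0 = rec X. b.(c.0)\{b,c,d}\{b,c,d} + d.X has moves =b=> t1, =d=> t0
  t1 = (c.0)\{b,c,d}\{b,c,d} has moves ∅
Bisimilarity quotient blocks:
  B0 = {s0}
  B1 = {t0}
  B2 = {t1}
s0 ∈ B0, t0 ∈ B1 → different blocks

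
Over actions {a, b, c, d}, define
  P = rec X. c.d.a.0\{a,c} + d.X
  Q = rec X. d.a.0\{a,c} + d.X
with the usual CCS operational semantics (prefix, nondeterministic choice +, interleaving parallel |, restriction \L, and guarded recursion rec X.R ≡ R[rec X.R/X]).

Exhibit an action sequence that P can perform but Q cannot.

c

Reachable graph of P (4 states):
  s0 = rec X. c.d.a.0\{a,c} + d.X has moves =c=> s1, =d=> s0
  s1 = d.a.0\{a,c} has moves =d=> s2
  s2 = a.0\{a,c} has moves =a=> s3
  s3 = 0\{a,c} has moves ∅
Reachable graph of Q (3 states):
  t0 = rec X. d.a.0\{a,c} + d.X has moves =d=> t0, =d=> t1
  t1 = a.0\{a,c} has moves =a=> t2
  t2 = 0\{a,c} has moves ∅
Executing c from P (initial set {s0}):
  [1] c ⇒ {s1}
  — P admits the full trace.
Executing c from Q (initial set {t0}):
  [1] c ⇒ ∅ (Q stuck)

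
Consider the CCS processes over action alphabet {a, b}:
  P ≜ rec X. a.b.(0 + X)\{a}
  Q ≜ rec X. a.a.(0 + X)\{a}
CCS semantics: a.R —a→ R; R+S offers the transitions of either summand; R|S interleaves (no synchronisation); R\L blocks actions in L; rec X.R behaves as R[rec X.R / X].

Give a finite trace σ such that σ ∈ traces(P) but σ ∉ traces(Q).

Reachable graph of P (3 states):
  m0 = rec X. a.b.(0 + X)\{a} ⊢ -a-> m1
  m1 = b.(0 + (rec X. a.b.(0 + X)\{a}))\{a} ⊢ -b-> m2
  m2 = (0 + (rec X. a.b.(0 + X)\{a}))\{a} ⊢ stopped
Reachable graph of Q (3 states):
  n0 = rec X. a.a.(0 + X)\{a} ⊢ -a-> n1
  n1 = a.(0 + (rec X. a.a.(0 + X)\{a}))\{a} ⊢ -a-> n2
  n2 = (0 + (rec X. a.a.(0 + X)\{a}))\{a} ⊢ stopped
Executing ab from P (initial set {m0}):
  [1] a ⇒ {m1}
  [2] b ⇒ {m2}
  P completes σ.
Executing ab from Q (initial set {n0}):
  [1] a ⇒ {n1}
  [2] b ⇒ no successor for Q

ab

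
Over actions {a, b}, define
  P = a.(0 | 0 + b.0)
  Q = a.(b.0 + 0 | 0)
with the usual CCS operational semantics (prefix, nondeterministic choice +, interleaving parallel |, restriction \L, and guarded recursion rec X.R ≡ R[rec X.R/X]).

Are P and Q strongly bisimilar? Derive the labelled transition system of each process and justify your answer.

Reachable graph of P (3 states):
  m0 = a.(0 | 0 + b.0) :: ··a··> m1
  m1 = 0 | 0 + b.0 :: ··b··> m2
  m2 = 0 :: stopped
Reachable graph of Q (3 states):
  n0 = a.(b.0 + 0 | 0) :: ··a··> n1
  n1 = b.0 + 0 | 0 :: ··b··> n2
  n2 = 0 :: stopped
Partition-refinement fixed point:
  B0 = {m0, n0}
  B1 = {m1, n1}
  B2 = {m2, n2}
m0 ∈ B0, n0 ∈ B0 → same block

bisimilar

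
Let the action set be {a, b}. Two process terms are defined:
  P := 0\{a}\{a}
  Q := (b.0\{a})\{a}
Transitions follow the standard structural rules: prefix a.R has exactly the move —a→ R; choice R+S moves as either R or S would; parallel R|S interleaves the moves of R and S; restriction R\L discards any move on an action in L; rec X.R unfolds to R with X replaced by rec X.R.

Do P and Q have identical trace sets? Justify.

trace-distinct — witness ⟨b⟩

Reachable graph of P (1 states):
  m0 = 0\{a}\{a} has moves ·
Reachable graph of Q (2 states):
  n0 = (b.0\{a})\{a} has moves ··b··> n1
  n1 = 0\{a}\{a} has moves ·
Trace ⟨b⟩ through Q, begin at {n0}:
  step 1 (b): {n1}
  ✓ Q
Trace ⟨b⟩ through P, begin at {m0}:
  step 1 (b): ∅  — P cannot continue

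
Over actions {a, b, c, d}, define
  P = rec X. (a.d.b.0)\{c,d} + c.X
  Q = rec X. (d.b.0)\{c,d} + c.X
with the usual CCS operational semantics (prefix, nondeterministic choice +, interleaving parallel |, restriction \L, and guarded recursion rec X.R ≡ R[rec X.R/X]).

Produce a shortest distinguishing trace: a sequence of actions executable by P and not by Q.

Reachable graph of P (2 states):
  p0 = rec X. (a.d.b.0)\{c,d} + c.X | —a→ p1, —c→ p0
  p1 = (d.b.0)\{c,d} | ∅
Reachable graph of Q (1 states):
  q0 = rec X. (d.b.0)\{c,d} + c.X | —c→ q0
Executing a from P (initial set {p0}):
  [1] a ⇒ {p1}
  — P admits the full trace.
Executing a from Q (initial set {q0}):
  [1] a ⇒ no successor for Q

a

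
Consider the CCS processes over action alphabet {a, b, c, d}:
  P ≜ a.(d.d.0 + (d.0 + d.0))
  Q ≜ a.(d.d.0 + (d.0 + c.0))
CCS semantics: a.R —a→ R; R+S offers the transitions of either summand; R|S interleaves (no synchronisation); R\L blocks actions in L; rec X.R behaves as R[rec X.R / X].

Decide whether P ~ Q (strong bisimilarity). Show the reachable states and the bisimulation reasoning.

LTS(P): 4 reachable states
  s0 = a.(d.d.0 + (d.0 + d.0)) | =a=> s1
  s1 = d.d.0 + (d.0 + d.0) | =d=> s2, =d=> s3
  s2 = 0 | ∅
  s3 = d.0 | =d=> s2
LTS(Q): 4 reachable states
  t0 = a.(d.d.0 + (d.0 + c.0)) | =a=> t1
  t1 = d.d.0 + (d.0 + c.0) | =c=> t2, =d=> t2, =d=> t3
  t2 = 0 | ∅
  t3 = d.0 | =d=> t2
Bisimilarity quotient blocks:
  B0 = {s0}
  B1 = {s1}
  B2 = {s3, t3}
  B3 = {s2, t2}
  B4 = {t0}
  B5 = {t1}
s0 ∈ B0, t0 ∈ B4 → different blocks

P ≁ Q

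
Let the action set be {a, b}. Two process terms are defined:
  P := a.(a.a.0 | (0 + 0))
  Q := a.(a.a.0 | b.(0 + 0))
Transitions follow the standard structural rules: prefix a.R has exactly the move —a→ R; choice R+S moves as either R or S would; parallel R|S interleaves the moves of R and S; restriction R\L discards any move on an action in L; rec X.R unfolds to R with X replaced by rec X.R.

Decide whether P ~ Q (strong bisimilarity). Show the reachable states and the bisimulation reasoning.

Reachable graph of P (4 states):
  p0 = a.(a.a.0 | (0 + 0)) :: -a-> p1
  p1 = a.a.0 | (0 + 0) :: -a-> p2
  p2 = a.0 | (0 + 0) :: -a-> p3
  p3 = 0 | (0 + 0) :: stopped
Reachable graph of Q (7 states):
  q0 = a.(a.a.0 | b.(0 + 0)) :: -a-> q1
  q1 = a.a.0 | b.(0 + 0) :: -a-> q2, -b-> q3
  q2 = a.0 | b.(0 + 0) :: -a-> q4, -b-> q5
  q3 = a.a.0 | (0 + 0) :: -a-> q5
  q4 = 0 | b.(0 + 0) :: -b-> q6
  q5 = a.0 | (0 + 0) :: -a-> q6
  q6 = 0 | (0 + 0) :: stopped
Partition-refinement fixed point:
  B0 = {p0}
  B1 = {p1, q3}
  B2 = {p2, q5}
  B3 = {p3, q6}
  B4 = {q0}
  B5 = {q1}
  B6 = {q2}
  B7 = {q4}
p0 ∈ B0, q0 ∈ B4 → different blocks

P ≁ Q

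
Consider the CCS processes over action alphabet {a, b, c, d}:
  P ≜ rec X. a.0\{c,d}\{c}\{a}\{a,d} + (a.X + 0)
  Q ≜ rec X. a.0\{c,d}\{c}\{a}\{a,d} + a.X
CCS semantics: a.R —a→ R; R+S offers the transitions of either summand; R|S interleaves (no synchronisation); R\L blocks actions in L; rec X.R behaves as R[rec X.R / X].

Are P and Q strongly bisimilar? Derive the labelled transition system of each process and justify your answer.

Reachable graph of P (2 states):
  m0 = rec X. a.0\{c,d}\{c}\{a}\{a,d} + (a.X + 0) → ··a··> m0, ··a··> m1
  m1 = 0\{c,d}\{c}\{a}\{a,d} → deadlocked
Reachable graph of Q (2 states):
  n0 = rec X. a.0\{c,d}\{c}\{a}\{a,d} + a.X → ··a··> n0, ··a··> n1
  n1 = 0\{c,d}\{c}\{a}\{a,d} → deadlocked
Coarsest stable partition (strong bisimilarity classes):
  B0 = {m0, n0}
  B1 = {m1, n1}
m0 ∈ B0, n0 ∈ B0 → same block

YES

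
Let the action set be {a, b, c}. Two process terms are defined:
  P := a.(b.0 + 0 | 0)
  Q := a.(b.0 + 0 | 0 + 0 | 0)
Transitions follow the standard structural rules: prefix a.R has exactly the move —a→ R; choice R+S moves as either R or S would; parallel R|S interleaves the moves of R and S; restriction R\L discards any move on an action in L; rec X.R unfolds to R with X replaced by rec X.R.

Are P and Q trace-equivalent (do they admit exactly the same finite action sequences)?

LTS(P): 3 reachable states
  p0 = a.(b.0 + 0 | 0) → =a=> p1
  p1 = b.0 + 0 | 0 → =b=> p2
  p2 = 0 → (no moves)
LTS(Q): 3 reachable states
  q0 = a.(b.0 + 0 | 0 + 0 | 0) → =a=> q1
  q1 = b.0 + 0 | 0 + 0 | 0 → =b=> q2
  q2 = 0 → (no moves)
Partition-refinement fixed point:
  B0 = {p0, q0}
  B1 = {p1, q1}
  B2 = {p2, q2}
p0 ∈ B0, q0 ∈ B0 → same block
Bisimilar ⇒ trace-equivalent.

YES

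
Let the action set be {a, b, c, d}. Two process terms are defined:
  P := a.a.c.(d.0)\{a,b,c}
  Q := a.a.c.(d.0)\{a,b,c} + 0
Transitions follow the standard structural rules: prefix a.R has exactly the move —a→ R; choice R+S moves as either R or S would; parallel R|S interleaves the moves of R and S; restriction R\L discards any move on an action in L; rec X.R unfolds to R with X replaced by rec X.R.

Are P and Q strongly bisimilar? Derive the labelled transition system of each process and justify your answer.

LTS(P): 5 reachable states
  s0 = a.a.c.(d.0)\{a,b,c} ⊢ -a-> s1
  s1 = a.c.(d.0)\{a,b,c} ⊢ -a-> s2
  s2 = c.(d.0)\{a,b,c} ⊢ -c-> s3
  s3 = (d.0)\{a,b,c} ⊢ -d-> s4
  s4 = 0\{a,b,c} ⊢ (no moves)
LTS(Q): 5 reachable states
  t0 = a.a.c.(d.0)\{a,b,c} + 0 ⊢ -a-> t1
  t1 = a.c.(d.0)\{a,b,c} ⊢ -a-> t2
  t2 = c.(d.0)\{a,b,c} ⊢ -c-> t3
  t3 = (d.0)\{a,b,c} ⊢ -d-> t4
  t4 = 0\{a,b,c} ⊢ (no moves)
Bisimilarity quotient blocks:
  B0 = {s0, t0}
  B1 = {s1, t1}
  B2 = {s2, t2}
  B3 = {s3, t3}
  B4 = {s4, t4}
s0 ∈ B0, t0 ∈ B0 → same block

bisimilar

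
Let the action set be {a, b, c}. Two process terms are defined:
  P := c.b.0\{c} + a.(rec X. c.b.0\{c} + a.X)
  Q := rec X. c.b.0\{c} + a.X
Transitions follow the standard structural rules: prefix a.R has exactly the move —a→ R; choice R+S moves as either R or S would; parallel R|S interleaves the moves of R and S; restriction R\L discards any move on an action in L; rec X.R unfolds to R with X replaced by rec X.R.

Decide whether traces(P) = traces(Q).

YES

LTS(P): 4 reachable states
  s0 = c.b.0\{c} + a.(rec X. c.b.0\{c} + a.X) | —a→ s1, —c→ s2
  s1 = rec X. c.b.0\{c} + a.X | —a→ s1, —c→ s2
  s2 = b.0\{c} | —b→ s3
  s3 = 0\{c} | stopped
LTS(Q): 3 reachable states
  t0 = rec X. c.b.0\{c} + a.X | —a→ t0, —c→ t1
  t1 = b.0\{c} | —b→ t2
  t2 = 0\{c} | stopped
Coarsest stable partition (strong bisimilarity classes):
  B0 = {s0, s1, t0}
  B1 = {s2, t1}
  B2 = {s3, t2}
s0 ∈ B0, t0 ∈ B0 → same block
Bisimilar ⇒ trace-equivalent.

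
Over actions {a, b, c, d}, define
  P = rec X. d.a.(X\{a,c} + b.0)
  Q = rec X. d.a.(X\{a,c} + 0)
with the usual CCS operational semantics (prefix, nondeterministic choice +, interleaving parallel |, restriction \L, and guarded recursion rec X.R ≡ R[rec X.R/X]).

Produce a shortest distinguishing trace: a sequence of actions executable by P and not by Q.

dab

LTS(P): 5 reachable states
  u0 = rec X. d.a.(X\{a,c} + b.0) has moves -d-> u1
  u1 = a.((rec X. d.a.(X\{a,c} + b.0))\{a,c} + b.0) has moves -a-> u2
  u2 = (rec X. d.a.(X\{a,c} + b.0))\{a,c} + b.0 has moves -b-> u3, -d-> u4
  u3 = 0 has moves ∅
  u4 = (a.((rec X. d.a.(X\{a,c} + b.0))\{a,c} + b.0))\{a,c} has moves ∅
LTS(Q): 4 reachable states
  v0 = rec X. d.a.(X\{a,c} + 0) has moves -d-> v1
  v1 = a.((rec X. d.a.(X\{a,c} + 0))\{a,c} + 0) has moves -a-> v2
  v2 = (rec X. d.a.(X\{a,c} + 0))\{a,c} + 0 has moves -d-> v3
  v3 = (a.((rec X. d.a.(X\{a,c} + 0))\{a,c} + 0))\{a,c} has moves ∅
Executing dab from P (initial set {u0}):
  after d @ step 1: {u1}
  after a @ step 2: {u2}
  after b @ step 3: {u3}
  P completes σ.
Executing dab from Q (initial set {v0}):
  after d @ step 1: {v1}
  after a @ step 2: {v2}
  after b @ step 3: ∅  — Q cannot continue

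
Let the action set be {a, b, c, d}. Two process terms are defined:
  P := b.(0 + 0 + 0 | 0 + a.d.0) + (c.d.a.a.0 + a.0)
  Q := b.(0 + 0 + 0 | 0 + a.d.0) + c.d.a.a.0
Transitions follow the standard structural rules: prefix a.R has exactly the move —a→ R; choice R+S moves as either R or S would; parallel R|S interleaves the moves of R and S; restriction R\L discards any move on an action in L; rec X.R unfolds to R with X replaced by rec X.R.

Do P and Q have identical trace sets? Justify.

LTS(P): 7 reachable states
  s0 = b.(0 + 0 + 0 | 0 + a.d.0) + (c.d.a.a.0 + a.0) has moves ··a··> s1, ··b··> s2, ··c··> s3
  s1 = 0 has moves stopped
  s2 = 0 + 0 + 0 | 0 + a.d.0 has moves ··a··> s4
  s3 = d.a.a.0 has moves ··d··> s5
  s4 = d.0 has moves ··d··> s1
  s5 = a.a.0 has moves ··a··> s6
  s6 = a.0 has moves ··a··> s1
LTS(Q): 7 reachable states
  t0 = b.(0 + 0 + 0 | 0 + a.d.0) + c.d.a.a.0 has moves ··b··> t1, ··c··> t2
  t1 = 0 + 0 + 0 | 0 + a.d.0 has moves ··a··> t3
  t2 = d.a.a.0 has moves ··d··> t4
  t3 = d.0 has moves ··d··> t5
  t4 = a.a.0 has moves ··a··> t6
  t5 = 0 has moves stopped
  t6 = a.0 has moves ··a··> t5
Executing a from P (initial set {s0}):
  step 1 (a): {s1}
  P completes σ.
Executing a from Q (initial set {t0}):
  step 1 (a): ∅ (Q stuck)

NO — witness ⟨a⟩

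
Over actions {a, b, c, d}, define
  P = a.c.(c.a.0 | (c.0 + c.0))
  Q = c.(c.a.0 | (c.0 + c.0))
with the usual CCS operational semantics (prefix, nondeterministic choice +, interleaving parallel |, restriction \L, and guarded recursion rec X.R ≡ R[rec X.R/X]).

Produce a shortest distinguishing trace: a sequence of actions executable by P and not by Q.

LTS(P): 8 reachable states
  s0 = a.c.(c.a.0 | (c.0 + c.0)) | --a--▸ s1
  s1 = c.(c.a.0 | (c.0 + c.0)) | --c--▸ s2
  s2 = c.a.0 | (c.0 + c.0) | --c--▸ s3, --c--▸ s4
  s3 = a.0 | (c.0 + c.0) | --a--▸ s5, --c--▸ s6
  s4 = c.a.0 | 0 | --c--▸ s6
  s5 = 0 | (c.0 + c.0) | --c--▸ s7
  s6 = a.0 | 0 | --a--▸ s7
  s7 = 0 | 0 | deadlocked
LTS(Q): 7 reachable states
  t0 = c.(c.a.0 | (c.0 + c.0)) | --c--▸ t1
  t1 = c.a.0 | (c.0 + c.0) | --c--▸ t2, --c--▸ t3
  t2 = a.0 | (c.0 + c.0) | --a--▸ t4, --c--▸ t5
  t3 = c.a.0 | 0 | --c--▸ t5
  t4 = 0 | (c.0 + c.0) | --c--▸ t6
  t5 = a.0 | 0 | --a--▸ t6
  t6 = 0 | 0 | deadlocked
Run σ = ⟨a⟩ on P: start {s0}
  step 1 (a): {s1}
  P completes σ.
Run σ = ⟨a⟩ on Q: start {t0}
  step 1 (a): ∅  — Q cannot continue

a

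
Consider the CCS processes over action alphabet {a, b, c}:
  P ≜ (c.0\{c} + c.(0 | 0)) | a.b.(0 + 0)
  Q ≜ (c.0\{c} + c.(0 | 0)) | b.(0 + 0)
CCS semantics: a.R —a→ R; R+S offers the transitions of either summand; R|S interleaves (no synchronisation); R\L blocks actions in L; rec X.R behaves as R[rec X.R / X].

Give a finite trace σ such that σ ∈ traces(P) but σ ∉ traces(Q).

Reachable graph of P (9 states):
  u0 = (c.0\{c} + c.(0 | 0)) | a.b.(0 + 0) ⊢ --a--▸ u1, --c--▸ u2, --c--▸ u3
  u1 = (c.0\{c} + c.(0 | 0)) | b.(0 + 0) ⊢ --b--▸ u4, --c--▸ u5, --c--▸ u6
  u2 = 0 | 0 | a.b.(0 + 0) ⊢ --a--▸ u5
  u3 = 0\{c} | a.b.(0 + 0) ⊢ --a--▸ u6
  u4 = (c.0\{c} + c.(0 | 0)) | (0 + 0) ⊢ --c--▸ u7, --c--▸ u8
  u5 = 0 | 0 | b.(0 + 0) ⊢ --b--▸ u7
  u6 = 0\{c} | b.(0 + 0) ⊢ --b--▸ u8
  u7 = 0 | 0 | (0 + 0) ⊢ stopped
  u8 = 0\{c} | (0 + 0) ⊢ stopped
Reachable graph of Q (6 states):
  v0 = (c.0\{c} + c.(0 | 0)) | b.(0 + 0) ⊢ --b--▸ v1, --c--▸ v2, --c--▸ v3
  v1 = (c.0\{c} + c.(0 | 0)) | (0 + 0) ⊢ --c--▸ v4, --c--▸ v5
  v2 = 0 | 0 | b.(0 + 0) ⊢ --b--▸ v4
  v3 = 0\{c} | b.(0 + 0) ⊢ --b--▸ v5
  v4 = 0 | 0 | (0 + 0) ⊢ stopped
  v5 = 0\{c} | (0 + 0) ⊢ stopped
Executing a from P (initial set {u0}):
  [1] a ⇒ {u1}
  P completes σ.
Executing a from Q (initial set {v0}):
  [1] a ⇒ ∅  — Q cannot continue

a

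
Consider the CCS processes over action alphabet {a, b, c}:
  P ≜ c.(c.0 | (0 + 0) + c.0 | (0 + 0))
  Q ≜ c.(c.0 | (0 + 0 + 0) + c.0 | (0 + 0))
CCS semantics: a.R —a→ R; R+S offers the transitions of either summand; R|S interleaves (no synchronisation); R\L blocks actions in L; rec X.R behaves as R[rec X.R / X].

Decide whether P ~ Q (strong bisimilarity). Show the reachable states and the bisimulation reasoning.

bisimilar

LTS(P): 3 reachable states
  m0 = c.(c.0 | (0 + 0) + c.0 | (0 + 0)) | =c=> m1
  m1 = c.0 | (0 + 0) + c.0 | (0 + 0) | =c=> m2
  m2 = 0 | (0 + 0) | ∅
LTS(Q): 4 reachable states
  n0 = c.(c.0 | (0 + 0 + 0) + c.0 | (0 + 0)) | =c=> n1
  n1 = c.0 | (0 + 0 + 0) + c.0 | (0 + 0) | =c=> n2, =c=> n3
  n2 = 0 | (0 + 0 + 0) | ∅
  n3 = 0 | (0 + 0) | ∅
Partition-refinement fixed point:
  B0 = {m0, n0}
  B1 = {m1, n1}
  B2 = {m2, n2, n3}
m0 ∈ B0, n0 ∈ B0 → same block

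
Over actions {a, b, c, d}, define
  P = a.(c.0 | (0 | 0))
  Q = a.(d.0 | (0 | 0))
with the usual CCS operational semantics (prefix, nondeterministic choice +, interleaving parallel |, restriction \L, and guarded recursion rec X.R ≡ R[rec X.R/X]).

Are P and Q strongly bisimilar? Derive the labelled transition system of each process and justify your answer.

P ≁ Q

LTS(P): 3 reachable states
  m0 = a.(c.0 | (0 | 0)) | -a-> m1
  m1 = c.0 | (0 | 0) | -c-> m2
  m2 = 0 | (0 | 0) | ·
LTS(Q): 3 reachable states
  n0 = a.(d.0 | (0 | 0)) | -a-> n1
  n1 = d.0 | (0 | 0) | -d-> n2
  n2 = 0 | (0 | 0) | ·
Bisimilarity quotient blocks:
  B0 = {m0}
  B1 = {m1}
  B2 = {m2, n2}
  B3 = {n0}
  B4 = {n1}
m0 ∈ B0, n0 ∈ B3 → different blocks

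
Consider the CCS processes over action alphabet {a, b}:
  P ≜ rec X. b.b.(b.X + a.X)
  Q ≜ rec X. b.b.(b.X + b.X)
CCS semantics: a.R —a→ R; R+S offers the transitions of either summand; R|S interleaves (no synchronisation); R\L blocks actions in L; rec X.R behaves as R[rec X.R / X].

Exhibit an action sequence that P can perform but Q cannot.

Reachable graph of P (3 states):
  m0 = rec X. b.b.(b.X + a.X) :: =b=> m1
  m1 = b.(b.(rec X. b.b.(b.X + a.X)) + a.(rec X. b.b.(b.X + a.X))) :: =b=> m2
  m2 = b.(rec X. b.b.(b.X + a.X)) + a.(rec X. b.b.(b.X + a.X)) :: =a=> m0, =b=> m0
Reachable graph of Q (3 states):
  n0 = rec X. b.b.(b.X + b.X) :: =b=> n1
  n1 = b.(b.(rec X. b.b.(b.X + b.X)) + b.(rec X. b.b.(b.X + b.X))) :: =b=> n2
  n2 = b.(rec X. b.b.(b.X + b.X)) + b.(rec X. b.b.(b.X + b.X)) :: =b=> n0
Trace ⟨bba⟩ through P, begin at {m0}:
  [1] b ⇒ {m1}
  [2] b ⇒ {m2}
  [3] a ⇒ {m0}
  P completes σ.
Trace ⟨bba⟩ through Q, begin at {n0}:
  [1] b ⇒ {n1}
  [2] b ⇒ {n2}
  [3] a ⇒ ∅  — Q cannot continue

bba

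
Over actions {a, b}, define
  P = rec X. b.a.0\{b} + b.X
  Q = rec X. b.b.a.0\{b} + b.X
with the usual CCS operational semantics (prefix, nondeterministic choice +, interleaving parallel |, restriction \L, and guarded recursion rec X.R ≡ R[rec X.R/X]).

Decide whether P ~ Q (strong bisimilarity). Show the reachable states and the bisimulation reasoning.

P ≁ Q

P's transition system — 3 states:
  u0 = rec X. b.a.0\{b} + b.X | =b=> u0, =b=> u1
  u1 = a.0\{b} | =a=> u2
  u2 = 0\{b} | ·
Q's transition system — 4 states:
  v0 = rec X. b.b.a.0\{b} + b.X | =b=> v0, =b=> v1
  v1 = b.a.0\{b} | =b=> v2
  v2 = a.0\{b} | =a=> v3
  v3 = 0\{b} | ·
Partition-refinement fixed point:
  B0 = {u0}
  B1 = {u1, v2}
  B2 = {u2, v3}
  B3 = {v0}
  B4 = {v1}
u0 ∈ B0, v0 ∈ B3 → different blocks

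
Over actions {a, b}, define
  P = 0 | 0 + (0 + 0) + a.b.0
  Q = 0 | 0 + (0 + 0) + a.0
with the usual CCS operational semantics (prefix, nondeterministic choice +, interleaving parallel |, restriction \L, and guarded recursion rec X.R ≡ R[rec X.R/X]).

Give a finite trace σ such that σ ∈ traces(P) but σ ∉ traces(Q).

LTS(P): 3 reachable states
  s0 = 0 | 0 + (0 + 0) + a.b.0 :: =a=> s1
  s1 = b.0 :: =b=> s2
  s2 = 0 :: ·
LTS(Q): 2 reachable states
  t0 = 0 | 0 + (0 + 0) + a.0 :: =a=> t1
  t1 = 0 :: ·
Executing ab from P (initial set {s0}):
  after a @ step 1: {s1}
  after b @ step 2: {s2}
  — P admits the full trace.
Executing ab from Q (initial set {t0}):
  after a @ step 1: {t1}
  after b @ step 2: ∅ (Q stuck)

ab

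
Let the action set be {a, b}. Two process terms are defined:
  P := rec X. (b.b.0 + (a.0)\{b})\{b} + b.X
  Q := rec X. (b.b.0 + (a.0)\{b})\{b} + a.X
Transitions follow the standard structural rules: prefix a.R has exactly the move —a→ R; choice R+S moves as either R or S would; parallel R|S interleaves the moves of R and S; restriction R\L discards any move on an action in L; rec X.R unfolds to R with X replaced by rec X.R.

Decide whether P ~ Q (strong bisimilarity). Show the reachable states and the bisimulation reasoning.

Reachable graph of P (2 states):
  p0 = rec X. (b.b.0 + (a.0)\{b})\{b} + b.X ⊢ =a=> p1, =b=> p0
  p1 = 0\{b}\{b} ⊢ stopped
Reachable graph of Q (2 states):
  q0 = rec X. (b.b.0 + (a.0)\{b})\{b} + a.X ⊢ =a=> q0, =a=> q1
  q1 = 0\{b}\{b} ⊢ stopped
Partition-refinement fixed point:
  B0 = {p0}
  B1 = {p1, q1}
  B2 = {q0}
p0 ∈ B0, q0 ∈ B2 → different blocks

not bisimilar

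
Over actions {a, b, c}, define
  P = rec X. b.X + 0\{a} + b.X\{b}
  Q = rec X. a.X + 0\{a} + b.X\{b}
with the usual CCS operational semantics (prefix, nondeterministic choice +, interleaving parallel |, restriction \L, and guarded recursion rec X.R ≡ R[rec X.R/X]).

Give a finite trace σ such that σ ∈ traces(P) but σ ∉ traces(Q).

bb

P's transition system — 2 states:
  m0 = rec X. b.X + 0\{a} + b.X\{b} ⊢ --b--▸ m0, --b--▸ m1
  m1 = (rec X. b.X + 0\{a} + b.X\{b})\{b} ⊢ (no moves)
Q's transition system — 2 states:
  n0 = rec X. a.X + 0\{a} + b.X\{b} ⊢ --a--▸ n0, --b--▸ n1
  n1 = (rec X. a.X + 0\{a} + b.X\{b})\{b} ⊢ --a--▸ n1
Executing bb from P (initial set {m0}):
  [1] b ⇒ {m0, m1}
  [2] b ⇒ {m0, m1}
  ✓ P
Executing bb from Q (initial set {n0}):
  [1] b ⇒ {n1}
  [2] b ⇒ ∅  — Q cannot continue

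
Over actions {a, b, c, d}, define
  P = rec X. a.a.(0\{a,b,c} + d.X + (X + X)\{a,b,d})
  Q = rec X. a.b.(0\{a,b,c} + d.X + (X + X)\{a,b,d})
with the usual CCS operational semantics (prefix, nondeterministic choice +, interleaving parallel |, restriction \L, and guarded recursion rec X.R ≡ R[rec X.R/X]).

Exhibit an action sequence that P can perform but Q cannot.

aa

P's transition system — 3 states:
  p0 = rec X. a.a.(0\{a,b,c} + d.X + (X + X)\{a,b,d}) → =a=> p1
  p1 = a.(0\{a,b,c} + d.(rec X. a.a.(0\{a,b,c} + d.X + (X + X)\{a,b,d})) + ((rec X. a.a.(0\{a,b,c} + d.X + (X + X)\{a,b,d})) + (rec X. a.a.(0\{a,b,c} + d.X + (X + X)\{a,b,d})))\{a,b,d}) → =a=> p2
  p2 = 0\{a,b,c} + d.(rec X. a.a.(0\{a,b,c} + d.X + (X + X)\{a,b,d})) + ((rec X. a.a.(0\{a,b,c} + d.X + (X + X)\{a,b,d})) + (rec X. a.a.(0\{a,b,c} + d.X + (X + X)\{a,b,d})))\{a,b,d} → =d=> p0
Q's transition system — 3 states:
  q0 = rec X. a.b.(0\{a,b,c} + d.X + (X + X)\{a,b,d}) → =a=> q1
  q1 = b.(0\{a,b,c} + d.(rec X. a.b.(0\{a,b,c} + d.X + (X + X)\{a,b,d})) + ((rec X. a.b.(0\{a,b,c} + d.X + (X + X)\{a,b,d})) + (rec X. a.b.(0\{a,b,c} + d.X + (X + X)\{a,b,d})))\{a,b,d}) → =b=> q2
  q2 = 0\{a,b,c} + d.(rec X. a.b.(0\{a,b,c} + d.X + (X + X)\{a,b,d})) + ((rec X. a.b.(0\{a,b,c} + d.X + (X + X)\{a,b,d})) + (rec X. a.b.(0\{a,b,c} + d.X + (X + X)\{a,b,d})))\{a,b,d} → =d=> q0
Run σ = ⟨aa⟩ on P: start {p0}
  step 1 (a): {p1}
  step 2 (a): {p2}
  P completes σ.
Run σ = ⟨aa⟩ on Q: start {q0}
  step 1 (a): {q1}
  step 2 (a): no successor for Q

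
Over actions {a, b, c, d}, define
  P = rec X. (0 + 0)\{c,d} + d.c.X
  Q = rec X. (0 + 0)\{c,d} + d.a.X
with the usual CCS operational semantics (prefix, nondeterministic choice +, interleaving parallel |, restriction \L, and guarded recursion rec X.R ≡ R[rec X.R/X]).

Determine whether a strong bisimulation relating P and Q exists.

NO

P's transition system — 2 states:
  s0 = rec X. (0 + 0)\{c,d} + d.c.X :: —d→ s1
  s1 = c.(rec X. (0 + 0)\{c,d} + d.c.X) :: —c→ s0
Q's transition system — 2 states:
  t0 = rec X. (0 + 0)\{c,d} + d.a.X :: —d→ t1
  t1 = a.(rec X. (0 + 0)\{c,d} + d.a.X) :: —a→ t0
Partition-refinement fixed point:
  B0 = {s0}
  B1 = {s1}
  B2 = {t0}
  B3 = {t1}
s0 ∈ B0, t0 ∈ B2 → different blocks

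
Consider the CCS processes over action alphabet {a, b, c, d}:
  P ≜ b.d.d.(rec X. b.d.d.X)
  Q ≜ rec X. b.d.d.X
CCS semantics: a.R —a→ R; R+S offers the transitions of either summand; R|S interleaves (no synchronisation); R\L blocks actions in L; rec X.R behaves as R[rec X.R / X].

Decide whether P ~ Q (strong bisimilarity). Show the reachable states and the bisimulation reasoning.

Reachable graph of P (4 states):
  m0 = b.d.d.(rec X. b.d.d.X) ⊢ --b--▸ m1
  m1 = d.d.(rec X. b.d.d.X) ⊢ --d--▸ m2
  m2 = d.(rec X. b.d.d.X) ⊢ --d--▸ m3
  m3 = rec X. b.d.d.X ⊢ --b--▸ m1
Reachable graph of Q (3 states):
  n0 = rec X. b.d.d.X ⊢ --b--▸ n1
  n1 = d.d.(rec X. b.d.d.X) ⊢ --d--▸ n2
  n2 = d.(rec X. b.d.d.X) ⊢ --d--▸ n0
Bisimilarity quotient blocks:
  B0 = {m0, m3, n0}
  B1 = {m1, n1}
  B2 = {m2, n2}
m0 ∈ B0, n0 ∈ B0 → same block

bisimilar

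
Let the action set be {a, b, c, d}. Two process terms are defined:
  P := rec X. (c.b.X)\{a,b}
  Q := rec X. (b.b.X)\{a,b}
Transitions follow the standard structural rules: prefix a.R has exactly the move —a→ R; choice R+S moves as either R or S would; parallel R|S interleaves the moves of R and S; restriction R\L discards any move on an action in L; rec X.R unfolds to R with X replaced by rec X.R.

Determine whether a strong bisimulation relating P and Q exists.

NO

LTS(P): 2 reachable states
  m0 = rec X. (c.b.X)\{a,b} → --c--▸ m1
  m1 = (b.(rec X. (c.b.X)\{a,b}))\{a,b} → (no moves)
LTS(Q): 1 reachable states
  n0 = rec X. (b.b.X)\{a,b} → (no moves)
Partition-refinement fixed point:
  B0 = {m0}
  B1 = {m1, n0}
m0 ∈ B0, n0 ∈ B1 → different blocks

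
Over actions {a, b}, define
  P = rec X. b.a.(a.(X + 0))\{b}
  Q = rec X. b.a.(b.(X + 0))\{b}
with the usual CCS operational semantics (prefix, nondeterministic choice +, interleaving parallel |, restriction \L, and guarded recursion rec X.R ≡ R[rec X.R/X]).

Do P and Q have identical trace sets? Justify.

trace-distinct — witness ⟨baa⟩

Reachable graph of P (4 states):
  m0 = rec X. b.a.(a.(X + 0))\{b} :: =b=> m1
  m1 = a.(a.((rec X. b.a.(a.(X + 0))\{b}) + 0))\{b} :: =a=> m2
  m2 = (a.((rec X. b.a.(a.(X + 0))\{b}) + 0))\{b} :: =a=> m3
  m3 = ((rec X. b.a.(a.(X + 0))\{b}) + 0)\{b} :: deadlocked
Reachable graph of Q (3 states):
  n0 = rec X. b.a.(b.(X + 0))\{b} :: =b=> n1
  n1 = a.(b.((rec X. b.a.(b.(X + 0))\{b}) + 0))\{b} :: =a=> n2
  n2 = (b.((rec X. b.a.(b.(X + 0))\{b}) + 0))\{b} :: deadlocked
Trace ⟨baa⟩ through P, begin at {m0}:
  step 1 (b): {m1}
  step 2 (a): {m2}
  step 3 (a): {m3}
  — P admits the full trace.
Trace ⟨baa⟩ through Q, begin at {n0}:
  step 1 (b): {n1}
  step 2 (a): {n2}
  step 3 (a): ∅ (Q stuck)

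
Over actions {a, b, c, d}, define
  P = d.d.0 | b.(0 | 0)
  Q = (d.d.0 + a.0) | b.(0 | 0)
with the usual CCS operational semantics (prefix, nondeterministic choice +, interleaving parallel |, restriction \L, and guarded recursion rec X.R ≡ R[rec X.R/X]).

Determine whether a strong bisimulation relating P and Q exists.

Reachable graph of P (6 states):
  p0 = d.d.0 | b.(0 | 0) :: --b--▸ p1, --d--▸ p2
  p1 = d.d.0 | (0 | 0) :: --d--▸ p3
  p2 = d.0 | b.(0 | 0) :: --b--▸ p3, --d--▸ p4
  p3 = d.0 | (0 | 0) :: --d--▸ p5
  p4 = 0 | b.(0 | 0) :: --b--▸ p5
  p5 = 0 | (0 | 0) :: ·
Reachable graph of Q (6 states):
  q0 = (d.d.0 + a.0) | b.(0 | 0) :: --a--▸ q1, --b--▸ q2, --d--▸ q3
  q1 = 0 | b.(0 | 0) :: --b--▸ q4
  q2 = (d.d.0 + a.0) | (0 | 0) :: --a--▸ q4, --d--▸ q5
  q3 = d.0 | b.(0 | 0) :: --b--▸ q5, --d--▸ q1
  q4 = 0 | (0 | 0) :: ·
  q5 = d.0 | (0 | 0) :: --d--▸ q4
Partition-refinement fixed point:
  B0 = {p0}
  B1 = {p2, q3}
  B2 = {p4, q1}
  B3 = {p5, q4}
  B4 = {p3, q5}
  B5 = {p1}
  B6 = {q0}
  B7 = {q2}
p0 ∈ B0, q0 ∈ B6 → different blocks

P ≁ Q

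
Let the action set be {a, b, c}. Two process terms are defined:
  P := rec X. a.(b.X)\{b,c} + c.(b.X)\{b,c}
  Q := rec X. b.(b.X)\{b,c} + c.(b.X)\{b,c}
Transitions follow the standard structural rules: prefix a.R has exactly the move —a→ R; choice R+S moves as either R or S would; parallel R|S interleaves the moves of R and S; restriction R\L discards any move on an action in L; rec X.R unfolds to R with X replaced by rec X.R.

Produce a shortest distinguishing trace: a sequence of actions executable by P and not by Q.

a

P's transition system — 2 states:
  p0 = rec X. a.(b.X)\{b,c} + c.(b.X)\{b,c} has moves -a-> p1, -c-> p1
  p1 = (b.(rec X. a.(b.X)\{b,c} + c.(b.X)\{b,c}))\{b,c} has moves (no moves)
Q's transition system — 2 states:
  q0 = rec X. b.(b.X)\{b,c} + c.(b.X)\{b,c} has moves -b-> q1, -c-> q1
  q1 = (b.(rec X. b.(b.X)\{b,c} + c.(b.X)\{b,c}))\{b,c} has moves (no moves)
Trace ⟨a⟩ through P, begin at {p0}:
  step 1 (a): {p1}
  P completes σ.
Trace ⟨a⟩ through Q, begin at {q0}:
  step 1 (a): no successor for Q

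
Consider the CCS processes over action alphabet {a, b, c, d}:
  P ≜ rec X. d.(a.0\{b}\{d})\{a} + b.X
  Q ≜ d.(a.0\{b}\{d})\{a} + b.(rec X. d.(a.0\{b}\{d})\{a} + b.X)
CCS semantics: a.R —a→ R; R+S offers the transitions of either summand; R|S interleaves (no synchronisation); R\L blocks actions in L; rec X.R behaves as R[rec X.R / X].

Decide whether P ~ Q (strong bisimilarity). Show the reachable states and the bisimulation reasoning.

P ~ Q

LTS(P): 2 reachable states
  p0 = rec X. d.(a.0\{b}\{d})\{a} + b.X | --b--▸ p0, --d--▸ p1
  p1 = (a.0\{b}\{d})\{a} | deadlocked
LTS(Q): 3 reachable states
  q0 = d.(a.0\{b}\{d})\{a} + b.(rec X. d.(a.0\{b}\{d})\{a} + b.X) | --b--▸ q1, --d--▸ q2
  q1 = rec X. d.(a.0\{b}\{d})\{a} + b.X | --b--▸ q1, --d--▸ q2
  q2 = (a.0\{b}\{d})\{a} | deadlocked
Partition-refinement fixed point:
  B0 = {p0, q0, q1}
  B1 = {p1, q2}
p0 ∈ B0, q0 ∈ B0 → same block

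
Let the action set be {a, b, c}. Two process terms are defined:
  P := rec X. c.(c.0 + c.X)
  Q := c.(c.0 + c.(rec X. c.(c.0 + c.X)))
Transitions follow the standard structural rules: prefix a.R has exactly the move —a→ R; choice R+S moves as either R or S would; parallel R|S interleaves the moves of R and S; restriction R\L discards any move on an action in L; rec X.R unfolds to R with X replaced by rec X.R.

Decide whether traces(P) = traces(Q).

trace-equivalent

P's transition system — 3 states:
  p0 = rec X. c.(c.0 + c.X) | -c-> p1
  p1 = c.0 + c.(rec X. c.(c.0 + c.X)) | -c-> p0, -c-> p2
  p2 = 0 | (no moves)
Q's transition system — 4 states:
  q0 = c.(c.0 + c.(rec X. c.(c.0 + c.X))) | -c-> q1
  q1 = c.0 + c.(rec X. c.(c.0 + c.X)) | -c-> q2, -c-> q3
  q2 = 0 | (no moves)
  q3 = rec X. c.(c.0 + c.X) | -c-> q1
Bisimilarity quotient blocks:
  B0 = {p0, q0, q3}
  B1 = {p1, q1}
  B2 = {p2, q2}
p0 ∈ B0, q0 ∈ B0 → same block
Bisimilar ⇒ trace-equivalent.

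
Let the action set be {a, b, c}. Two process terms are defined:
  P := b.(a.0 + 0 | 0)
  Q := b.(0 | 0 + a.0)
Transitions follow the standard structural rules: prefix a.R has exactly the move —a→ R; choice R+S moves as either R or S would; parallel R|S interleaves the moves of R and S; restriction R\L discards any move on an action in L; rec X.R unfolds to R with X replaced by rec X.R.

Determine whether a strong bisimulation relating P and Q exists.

P's transition system — 3 states:
  p0 = b.(a.0 + 0 | 0) :: --b--▸ p1
  p1 = a.0 + 0 | 0 :: --a--▸ p2
  p2 = 0 :: (no moves)
Q's transition system — 3 states:
  q0 = b.(0 | 0 + a.0) :: --b--▸ q1
  q1 = 0 | 0 + a.0 :: --a--▸ q2
  q2 = 0 :: (no moves)
Bisimilarity quotient blocks:
  B0 = {p0, q0}
  B1 = {p1, q1}
  B2 = {p2, q2}
p0 ∈ B0, q0 ∈ B0 → same block

P ~ Q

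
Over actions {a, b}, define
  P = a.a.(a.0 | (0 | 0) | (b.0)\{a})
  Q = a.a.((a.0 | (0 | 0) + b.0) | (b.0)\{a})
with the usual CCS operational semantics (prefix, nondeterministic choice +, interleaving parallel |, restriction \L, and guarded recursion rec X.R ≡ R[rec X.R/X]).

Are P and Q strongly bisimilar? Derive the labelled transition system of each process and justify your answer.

P ≁ Q

P's transition system — 6 states:
  u0 = a.a.(a.0 | (0 | 0) | (b.0)\{a}) | -a-> u1
  u1 = a.(a.0 | (0 | 0) | (b.0)\{a}) | -a-> u2
  u2 = a.0 | (0 | 0) | (b.0)\{a} | -a-> u3, -b-> u4
  u3 = 0 | (0 | 0) | (b.0)\{a} | -b-> u5
  u4 = a.0 | (0 | 0) | 0\{a} | -a-> u5
  u5 = 0 | (0 | 0) | 0\{a} | ∅
Q's transition system — 8 states:
  v0 = a.a.((a.0 | (0 | 0) + b.0) | (b.0)\{a}) | -a-> v1
  v1 = a.((a.0 | (0 | 0) + b.0) | (b.0)\{a}) | -a-> v2
  v2 = (a.0 | (0 | 0) + b.0) | (b.0)\{a} | -a-> v3, -b-> v4, -b-> v5
  v3 = 0 | (0 | 0) | (b.0)\{a} | -b-> v6
  v4 = (a.0 | (0 | 0) + b.0) | 0\{a} | -a-> v6, -b-> v7
  v5 = 0 | (b.0)\{a} | -b-> v7
  v6 = 0 | (0 | 0) | 0\{a} | ∅
  v7 = 0 | 0\{a} | ∅
Bisimilarity quotient blocks:
  B0 = {u0}
  B1 = {u1}
  B2 = {u2}
  B3 = {u3, v3, v5}
  B4 = {u5, v6, v7}
  B5 = {u4}
  B6 = {v0}
  B7 = {v1}
  B8 = {v2}
  B9 = {v4}
u0 ∈ B0, v0 ∈ B6 → different blocks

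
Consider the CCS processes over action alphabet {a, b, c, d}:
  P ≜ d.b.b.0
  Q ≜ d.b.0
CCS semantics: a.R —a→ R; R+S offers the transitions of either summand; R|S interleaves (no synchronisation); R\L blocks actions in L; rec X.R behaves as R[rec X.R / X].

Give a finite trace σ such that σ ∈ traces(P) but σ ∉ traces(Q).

P's transition system — 4 states:
  u0 = d.b.b.0 ⊢ --d--▸ u1
  u1 = b.b.0 ⊢ --b--▸ u2
  u2 = b.0 ⊢ --b--▸ u3
  u3 = 0 ⊢ (no moves)
Q's transition system — 3 states:
  v0 = d.b.0 ⊢ --d--▸ v1
  v1 = b.0 ⊢ --b--▸ v2
  v2 = 0 ⊢ (no moves)
Executing dbb from P (initial set {u0}):
  after d @ step 1: {u1}
  after b @ step 2: {u2}
  after b @ step 3: {u3}
  P completes σ.
Executing dbb from Q (initial set {v0}):
  after d @ step 1: {v1}
  after b @ step 2: {v2}
  after b @ step 3: ∅  — Q cannot continue

dbb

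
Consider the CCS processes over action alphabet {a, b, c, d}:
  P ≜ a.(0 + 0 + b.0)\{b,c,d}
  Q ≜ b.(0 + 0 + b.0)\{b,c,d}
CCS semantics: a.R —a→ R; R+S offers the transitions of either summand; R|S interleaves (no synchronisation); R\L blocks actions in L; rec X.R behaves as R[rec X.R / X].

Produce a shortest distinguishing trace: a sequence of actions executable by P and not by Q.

Reachable graph of P (2 states):
  p0 = a.(0 + 0 + b.0)\{b,c,d} :: ··a··> p1
  p1 = (0 + 0 + b.0)\{b,c,d} :: stopped
Reachable graph of Q (2 states):
  q0 = b.(0 + 0 + b.0)\{b,c,d} :: ··b··> q1
  q1 = (0 + 0 + b.0)\{b,c,d} :: stopped
Executing a from P (initial set {p0}):
  [1] a ⇒ {p1}
  ✓ P
Executing a from Q (initial set {q0}):
  [1] a ⇒ ∅ (Q stuck)

a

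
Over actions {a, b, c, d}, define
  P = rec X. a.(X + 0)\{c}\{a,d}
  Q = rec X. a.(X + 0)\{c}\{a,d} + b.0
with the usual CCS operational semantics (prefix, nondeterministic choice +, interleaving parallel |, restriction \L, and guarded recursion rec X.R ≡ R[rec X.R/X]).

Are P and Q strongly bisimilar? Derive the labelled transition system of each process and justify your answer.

P ≁ Q

LTS(P): 2 reachable states
  m0 = rec X. a.(X + 0)\{c}\{a,d} ⊢ ··a··> m1
  m1 = ((rec X. a.(X + 0)\{c}\{a,d}) + 0)\{c}\{a,d} ⊢ (no moves)
LTS(Q): 4 reachable states
  n0 = rec X. a.(X + 0)\{c}\{a,d} + b.0 ⊢ ··a··> n1, ··b··> n2
  n1 = ((rec X. a.(X + 0)\{c}\{a,d} + b.0) + 0)\{c}\{a,d} ⊢ ··b··> n3
  n2 = 0 ⊢ (no moves)
  n3 = 0\{c}\{a,d} ⊢ (no moves)
Bisimilarity quotient blocks:
  B0 = {m0}
  B1 = {m1, n2, n3}
  B2 = {n0}
  B3 = {n1}
m0 ∈ B0, n0 ∈ B2 → different blocks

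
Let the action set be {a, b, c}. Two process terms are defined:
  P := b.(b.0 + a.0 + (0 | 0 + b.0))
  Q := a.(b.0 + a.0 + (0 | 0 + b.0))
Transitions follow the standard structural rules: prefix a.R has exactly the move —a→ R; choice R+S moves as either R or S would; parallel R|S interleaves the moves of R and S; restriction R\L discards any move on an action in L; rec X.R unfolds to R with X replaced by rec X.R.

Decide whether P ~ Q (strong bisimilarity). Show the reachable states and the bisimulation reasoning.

P's transition system — 3 states:
  m0 = b.(b.0 + a.0 + (0 | 0 + b.0)) ⊢ --b--▸ m1
  m1 = b.0 + a.0 + (0 | 0 + b.0) ⊢ --a--▸ m2, --b--▸ m2
  m2 = 0 ⊢ stopped
Q's transition system — 3 states:
  n0 = a.(b.0 + a.0 + (0 | 0 + b.0)) ⊢ --a--▸ n1
  n1 = b.0 + a.0 + (0 | 0 + b.0) ⊢ --a--▸ n2, --b--▸ n2
  n2 = 0 ⊢ stopped
Bisimilarity quotient blocks:
  B0 = {m0}
  B1 = {m1, n1}
  B2 = {m2, n2}
  B3 = {n0}
m0 ∈ B0, n0 ∈ B3 → different blocks

P ≁ Q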